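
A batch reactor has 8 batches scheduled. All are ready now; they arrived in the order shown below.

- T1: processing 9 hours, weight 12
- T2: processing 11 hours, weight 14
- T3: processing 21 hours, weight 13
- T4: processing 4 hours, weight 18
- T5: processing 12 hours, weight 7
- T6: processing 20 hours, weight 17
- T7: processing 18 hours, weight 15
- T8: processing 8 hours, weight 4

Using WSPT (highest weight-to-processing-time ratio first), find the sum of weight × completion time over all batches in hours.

WSPT (decreasing weight/processing-time ratio): T4 T1 T2 T6 T7 T3 T5 T8.
T4: finishes 4, weight 18, w·C = 72
T1: finishes 13, weight 12, w·C = 156
T2: finishes 24, weight 14, w·C = 336
T6: finishes 44, weight 17, w·C = 748
T7: finishes 62, weight 15, w·C = 930
T3: finishes 83, weight 13, w·C = 1079
T5: finishes 95, weight 7, w·C = 665
T8: finishes 103, weight 4, w·C = 412
Sum = 72+156+336+748+930+1079+665+412 = 4398.

4398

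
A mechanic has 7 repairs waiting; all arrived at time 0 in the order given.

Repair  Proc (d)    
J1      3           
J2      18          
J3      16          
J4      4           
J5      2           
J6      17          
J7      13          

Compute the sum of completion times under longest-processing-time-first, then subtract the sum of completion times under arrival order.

LPT (decreasing processing time): J2 J6 J3 J7 J4 J1 J5.
J2: 0→18
J6: 18→35
J3: 35→51
J7: 51→64
J4: 64→68
J1: 68→71
J5: 71→73
Sum = 18+35+51+64+68+71+73 = 380.
FIFO (arrival order): J1 J2 J3 J4 J5 J6 J7.
J1: 0→3
J2: 3→21
J3: 21→37
J4: 37→41
J5: 41→43
J6: 43→60
J7: 60→73
Sum = 3+21+37+41+43+60+73 = 278.
Difference = 380 − 278 = 102.

102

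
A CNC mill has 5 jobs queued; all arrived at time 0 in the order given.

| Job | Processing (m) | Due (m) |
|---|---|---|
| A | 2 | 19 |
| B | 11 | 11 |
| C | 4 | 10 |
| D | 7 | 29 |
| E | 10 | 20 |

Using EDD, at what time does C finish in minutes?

4

EDD (increasing due date): C B A E D.
C: 0→4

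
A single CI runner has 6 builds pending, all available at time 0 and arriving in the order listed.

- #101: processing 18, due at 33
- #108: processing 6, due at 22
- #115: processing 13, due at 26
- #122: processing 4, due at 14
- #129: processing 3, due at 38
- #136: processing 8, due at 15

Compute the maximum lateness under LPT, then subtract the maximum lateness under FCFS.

LPT (decreasing processing time): #101 #115 #136 #108 #122 #129.
#101: 0→18, due 33, lateness -15
#115: 18→31, due 26, lateness 5
#136: 31→39, due 15, lateness 24
#108: 39→45, due 22, lateness 23
#122: 45→49, due 14, lateness 35
#129: 49→52, due 38, lateness 14
Maximum = 35.
FIFO (arrival order): #101 #108 #115 #122 #129 #136.
#101: 0→18, due 33, lateness -15
#108: 18→24, due 22, lateness 2
#115: 24→37, due 26, lateness 11
#122: 37→41, due 14, lateness 27
#129: 41→44, due 38, lateness 6
#136: 44→52, due 15, lateness 37
Maximum = 37.
Difference = 35 − 37 = -2.

-2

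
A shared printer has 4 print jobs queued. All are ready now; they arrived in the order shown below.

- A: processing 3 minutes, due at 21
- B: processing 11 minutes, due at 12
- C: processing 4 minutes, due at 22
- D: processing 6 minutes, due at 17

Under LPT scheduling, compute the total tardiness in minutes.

3

LPT (decreasing processing time): B D C A.
B: 0→11, due 12, tardiness 0
D: 11→17, due 17, tardiness 0
C: 17→21, due 22, tardiness 0
A: 21→24, due 21, tardiness 3
Sum = 0+0+0+3 = 3.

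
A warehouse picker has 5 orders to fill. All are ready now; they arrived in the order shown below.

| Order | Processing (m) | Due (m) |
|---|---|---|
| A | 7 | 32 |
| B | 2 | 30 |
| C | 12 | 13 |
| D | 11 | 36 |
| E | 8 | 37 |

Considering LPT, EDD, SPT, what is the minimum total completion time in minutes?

96

LPT (decreasing processing time): C D E A B.
C: 0→12
D: 12→23
E: 23→31
A: 31→38
B: 38→40
Sum = 12+23+31+38+40 = 144.
EDD (increasing due date): C B A D E.
C: 0→12
B: 12→14
A: 14→21
D: 21→32
E: 32→40
Sum = 12+14+21+32+40 = 119.
SPT (increasing processing time): B A E D C.
B: 0→2
A: 2→9
E: 9→17
D: 17→28
C: 28→40
Sum = 2+9+17+28+40 = 96.
LPT 144, EDD 119, SPT 96 → minimum 96.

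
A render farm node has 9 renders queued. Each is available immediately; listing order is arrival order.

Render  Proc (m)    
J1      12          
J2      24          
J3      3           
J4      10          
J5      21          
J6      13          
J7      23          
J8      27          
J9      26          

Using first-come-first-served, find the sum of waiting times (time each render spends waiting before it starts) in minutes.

528

FIFO (arrival order): J1 J2 J3 J4 J5 J6 J7 J8 J9.
J1: waits 0, runs 0→12
J2: waits 12, runs 12→36
J3: waits 36, runs 36→39
J4: waits 39, runs 39→49
J5: waits 49, runs 49→70
J6: waits 70, runs 70→83
J7: waits 83, runs 83→106
J8: waits 106, runs 106→133
J9: waits 133, runs 133→159
Sum = 0+12+36+39+49+70+83+106+133 = 528.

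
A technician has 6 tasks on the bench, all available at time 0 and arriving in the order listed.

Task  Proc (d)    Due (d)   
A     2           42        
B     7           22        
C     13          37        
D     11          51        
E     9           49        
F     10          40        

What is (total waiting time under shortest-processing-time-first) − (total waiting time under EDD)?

-34

SPT (increasing processing time): A B E F D C.
A: waits 0, runs 0→2
B: waits 2, runs 2→9
E: waits 9, runs 9→18
F: waits 18, runs 18→28
D: waits 28, runs 28→39
C: waits 39, runs 39→52
Sum = 0+2+9+18+28+39 = 96.
EDD (increasing due date): B C F A E D.
B: waits 0, runs 0→7
C: waits 7, runs 7→20
F: waits 20, runs 20→30
A: waits 30, runs 30→32
E: waits 32, runs 32→41
D: waits 41, runs 41→52
Sum = 0+7+20+30+32+41 = 130.
Difference = 96 − 130 = -34.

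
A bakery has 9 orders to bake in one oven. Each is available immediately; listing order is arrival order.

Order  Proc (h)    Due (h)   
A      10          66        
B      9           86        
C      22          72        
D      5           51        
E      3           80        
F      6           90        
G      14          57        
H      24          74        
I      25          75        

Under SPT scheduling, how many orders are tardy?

2

SPT (increasing processing time): E D F B A G C H I.
E: 0→3, due 80, tardiness 0
D: 3→8, due 51, tardiness 0
F: 8→14, due 90, tardiness 0
B: 14→23, due 86, tardiness 0
A: 23→33, due 66, tardiness 0
G: 33→47, due 57, tardiness 0
C: 47→69, due 72, tardiness 0
H: 69→93, due 74, tardiness 19
I: 93→118, due 75, tardiness 43
Late orders: 2.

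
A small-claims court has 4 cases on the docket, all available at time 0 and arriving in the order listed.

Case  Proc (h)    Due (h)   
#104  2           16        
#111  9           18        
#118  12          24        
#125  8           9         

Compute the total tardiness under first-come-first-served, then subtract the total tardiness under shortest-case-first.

FIFO (arrival order): #104 #111 #118 #125.
#104: 0→2, due 16, tardiness 0
#111: 2→11, due 18, tardiness 0
#118: 11→23, due 24, tardiness 0
#125: 23→31, due 9, tardiness 22
Sum = 0+0+0+22 = 22.
SPT (increasing processing time): #104 #125 #111 #118.
#104: 0→2, due 16, tardiness 0
#125: 2→10, due 9, tardiness 1
#111: 10→19, due 18, tardiness 1
#118: 19→31, due 24, tardiness 7
Sum = 0+1+1+7 = 9.
Difference = 22 − 9 = 13.

13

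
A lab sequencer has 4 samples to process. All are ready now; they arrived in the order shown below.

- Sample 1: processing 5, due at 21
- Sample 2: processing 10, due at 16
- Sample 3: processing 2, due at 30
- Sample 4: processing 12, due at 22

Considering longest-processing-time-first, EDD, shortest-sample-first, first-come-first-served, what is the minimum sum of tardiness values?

5

LPT (decreasing processing time): Sample 4 Sample 2 Sample 1 Sample 3.
Sample 4: 0→12, due 22, tardiness 0
Sample 2: 12→22, due 16, tardiness 6
Sample 1: 22→27, due 21, tardiness 6
Sample 3: 27→29, due 30, tardiness 0
Sum = 0+6+6+0 = 12.
EDD (increasing due date): Sample 2 Sample 1 Sample 4 Sample 3.
Sample 2: 0→10, due 16, tardiness 0
Sample 1: 10→15, due 21, tardiness 0
Sample 4: 15→27, due 22, tardiness 5
Sample 3: 27→29, due 30, tardiness 0
Sum = 0+0+5+0 = 5.
SPT (increasing processing time): Sample 3 Sample 1 Sample 2 Sample 4.
Sample 3: 0→2, due 30, tardiness 0
Sample 1: 2→7, due 21, tardiness 0
Sample 2: 7→17, due 16, tardiness 1
Sample 4: 17→29, due 22, tardiness 7
Sum = 0+0+1+7 = 8.
FIFO (arrival order): Sample 1 Sample 2 Sample 3 Sample 4.
Sample 1: 0→5, due 21, tardiness 0
Sample 2: 5→15, due 16, tardiness 0
Sample 3: 15→17, due 30, tardiness 0
Sample 4: 17→29, due 22, tardiness 7
Sum = 0+0+0+7 = 7.
LPT 12, EDD 5, SPT 8, FIFO 7 → minimum 5.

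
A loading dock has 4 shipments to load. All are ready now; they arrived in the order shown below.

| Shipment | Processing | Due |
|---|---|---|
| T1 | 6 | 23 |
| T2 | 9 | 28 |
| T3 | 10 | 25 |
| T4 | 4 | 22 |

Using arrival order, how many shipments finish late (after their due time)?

1

FIFO (arrival order): T1 T2 T3 T4.
T1: 0→6, due 23, tardiness 0
T2: 6→15, due 28, tardiness 0
T3: 15→25, due 25, tardiness 0
T4: 25→29, due 22, tardiness 7
Late shipments: 1.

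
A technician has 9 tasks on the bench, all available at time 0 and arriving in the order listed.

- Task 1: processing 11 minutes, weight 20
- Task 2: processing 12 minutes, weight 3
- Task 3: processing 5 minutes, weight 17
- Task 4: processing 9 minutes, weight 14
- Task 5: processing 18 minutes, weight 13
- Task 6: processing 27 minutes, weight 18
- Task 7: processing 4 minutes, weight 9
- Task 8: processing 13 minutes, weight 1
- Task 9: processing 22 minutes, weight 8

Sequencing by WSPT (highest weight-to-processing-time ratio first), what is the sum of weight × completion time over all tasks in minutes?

4128

WSPT (decreasing weight/processing-time ratio): Task 3 Task 7 Task 1 Task 4 Task 5 Task 6 Task 9 Task 2 Task 8.
Task 3: finishes 5, weight 17, w·C = 85
Task 7: finishes 9, weight 9, w·C = 81
Task 1: finishes 20, weight 20, w·C = 400
Task 4: finishes 29, weight 14, w·C = 406
Task 5: finishes 47, weight 13, w·C = 611
Task 6: finishes 74, weight 18, w·C = 1332
Task 9: finishes 96, weight 8, w·C = 768
Task 2: finishes 108, weight 3, w·C = 324
Task 8: finishes 121, weight 1, w·C = 121
Sum = 85+81+400+406+611+1332+768+324+121 = 4128.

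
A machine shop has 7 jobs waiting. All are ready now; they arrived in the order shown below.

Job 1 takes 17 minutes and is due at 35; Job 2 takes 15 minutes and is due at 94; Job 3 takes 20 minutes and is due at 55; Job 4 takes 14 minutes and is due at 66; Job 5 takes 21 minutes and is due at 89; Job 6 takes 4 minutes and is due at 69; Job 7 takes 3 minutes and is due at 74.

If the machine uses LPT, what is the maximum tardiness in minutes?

LPT (decreasing processing time): Job 5 Job 3 Job 1 Job 2 Job 4 Job 6 Job 7.
Job 5: 0→21, due 89, tardiness 0
Job 3: 21→41, due 55, tardiness 0
Job 1: 41→58, due 35, tardiness 23
Job 2: 58→73, due 94, tardiness 0
Job 4: 73→87, due 66, tardiness 21
Job 6: 87→91, due 69, tardiness 22
Job 7: 91→94, due 74, tardiness 20
Maximum = 23.

23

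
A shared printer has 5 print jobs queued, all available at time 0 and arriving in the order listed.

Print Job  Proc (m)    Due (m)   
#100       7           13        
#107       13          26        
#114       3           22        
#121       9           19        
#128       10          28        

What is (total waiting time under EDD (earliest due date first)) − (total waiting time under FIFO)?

EDD (increasing due date): #100 #121 #114 #107 #128.
#100: waits 0, runs 0→7
#121: waits 7, runs 7→16
#114: waits 16, runs 16→19
#107: waits 19, runs 19→32
#128: waits 32, runs 32→42
Sum = 0+7+16+19+32 = 74.
FIFO (arrival order): #100 #107 #114 #121 #128.
#100: waits 0, runs 0→7
#107: waits 7, runs 7→20
#114: waits 20, runs 20→23
#121: waits 23, runs 23→32
#128: waits 32, runs 32→42
Sum = 0+7+20+23+32 = 82.
Difference = 74 − 82 = -8.

-8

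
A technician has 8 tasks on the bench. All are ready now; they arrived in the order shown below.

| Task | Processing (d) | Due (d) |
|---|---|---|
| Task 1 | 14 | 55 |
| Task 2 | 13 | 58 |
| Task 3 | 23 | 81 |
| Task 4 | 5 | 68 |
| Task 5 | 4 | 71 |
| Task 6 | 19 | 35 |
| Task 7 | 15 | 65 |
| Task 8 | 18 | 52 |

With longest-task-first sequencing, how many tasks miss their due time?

LPT (decreasing processing time): Task 3 Task 6 Task 8 Task 7 Task 1 Task 2 Task 4 Task 5.
Task 3: 0→23, due 81, tardiness 0
Task 6: 23→42, due 35, tardiness 7
Task 8: 42→60, due 52, tardiness 8
Task 7: 60→75, due 65, tardiness 10
Task 1: 75→89, due 55, tardiness 34
Task 2: 89→102, due 58, tardiness 44
Task 4: 102→107, due 68, tardiness 39
Task 5: 107→111, due 71, tardiness 40
Late tasks: 7.

7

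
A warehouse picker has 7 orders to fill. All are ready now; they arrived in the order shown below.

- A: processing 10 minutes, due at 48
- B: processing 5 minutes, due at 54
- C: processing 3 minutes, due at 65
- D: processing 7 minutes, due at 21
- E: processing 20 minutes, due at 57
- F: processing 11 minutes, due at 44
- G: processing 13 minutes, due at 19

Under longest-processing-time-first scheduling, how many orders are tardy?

LPT (decreasing processing time): E G F A D B C.
E: 0→20, due 57, tardiness 0
G: 20→33, due 19, tardiness 14
F: 33→44, due 44, tardiness 0
A: 44→54, due 48, tardiness 6
D: 54→61, due 21, tardiness 40
B: 61→66, due 54, tardiness 12
C: 66→69, due 65, tardiness 4
Late orders: 5.

5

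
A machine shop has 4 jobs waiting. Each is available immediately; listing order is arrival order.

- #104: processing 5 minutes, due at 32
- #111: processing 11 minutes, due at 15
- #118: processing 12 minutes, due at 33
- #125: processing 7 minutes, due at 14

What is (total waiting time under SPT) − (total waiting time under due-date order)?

-8

SPT (increasing processing time): #104 #125 #111 #118.
#104: waits 0, runs 0→5
#125: waits 5, runs 5→12
#111: waits 12, runs 12→23
#118: waits 23, runs 23→35
Sum = 0+5+12+23 = 40.
EDD (increasing due date): #125 #111 #104 #118.
#125: waits 0, runs 0→7
#111: waits 7, runs 7→18
#104: waits 18, runs 18→23
#118: waits 23, runs 23→35
Sum = 0+7+18+23 = 48.
Difference = 40 − 48 = -8.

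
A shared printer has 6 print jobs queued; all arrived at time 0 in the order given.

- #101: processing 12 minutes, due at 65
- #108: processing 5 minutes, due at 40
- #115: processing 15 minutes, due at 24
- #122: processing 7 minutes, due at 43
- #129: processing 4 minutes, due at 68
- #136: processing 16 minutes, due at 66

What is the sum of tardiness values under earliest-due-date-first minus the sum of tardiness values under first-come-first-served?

EDD (increasing due date): #115 #108 #122 #101 #136 #129.
#115: 0→15, due 24, tardiness 0
#108: 15→20, due 40, tardiness 0
#122: 20→27, due 43, tardiness 0
#101: 27→39, due 65, tardiness 0
#136: 39→55, due 66, tardiness 0
#129: 55→59, due 68, tardiness 0
Sum = 0+0+0+0+0+0 = 0.
FIFO (arrival order): #101 #108 #115 #122 #129 #136.
#101: 0→12, due 65, tardiness 0
#108: 12→17, due 40, tardiness 0
#115: 17→32, due 24, tardiness 8
#122: 32→39, due 43, tardiness 0
#129: 39→43, due 68, tardiness 0
#136: 43→59, due 66, tardiness 0
Sum = 0+0+8+0+0+0 = 8.
Difference = 0 − 8 = -8.

-8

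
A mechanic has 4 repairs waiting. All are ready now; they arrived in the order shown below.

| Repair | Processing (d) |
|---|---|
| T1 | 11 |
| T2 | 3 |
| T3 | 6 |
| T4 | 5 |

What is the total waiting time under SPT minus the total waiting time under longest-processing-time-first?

-25

SPT (increasing processing time): T2 T4 T3 T1.
T2: waits 0, runs 0→3
T4: waits 3, runs 3→8
T3: waits 8, runs 8→14
T1: waits 14, runs 14→25
Sum = 0+3+8+14 = 25.
LPT (decreasing processing time): T1 T3 T4 T2.
T1: waits 0, runs 0→11
T3: waits 11, runs 11→17
T4: waits 17, runs 17→22
T2: waits 22, runs 22→25
Sum = 0+11+17+22 = 50.
Difference = 25 − 50 = -25.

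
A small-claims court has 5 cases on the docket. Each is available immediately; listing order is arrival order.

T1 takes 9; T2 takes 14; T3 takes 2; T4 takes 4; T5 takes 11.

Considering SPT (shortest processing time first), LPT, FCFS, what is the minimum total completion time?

89

SPT (increasing processing time): T3 T4 T1 T5 T2.
T3: 0→2
T4: 2→6
T1: 6→15
T5: 15→26
T2: 26→40
Sum = 2+6+15+26+40 = 89.
LPT (decreasing processing time): T2 T5 T1 T4 T3.
T2: 0→14
T5: 14→25
T1: 25→34
T4: 34→38
T3: 38→40
Sum = 14+25+34+38+40 = 151.
FIFO (arrival order): T1 T2 T3 T4 T5.
T1: 0→9
T2: 9→23
T3: 23→25
T4: 25→29
T5: 29→40
Sum = 9+23+25+29+40 = 126.
SPT 89, LPT 151, FIFO 126 → minimum 89.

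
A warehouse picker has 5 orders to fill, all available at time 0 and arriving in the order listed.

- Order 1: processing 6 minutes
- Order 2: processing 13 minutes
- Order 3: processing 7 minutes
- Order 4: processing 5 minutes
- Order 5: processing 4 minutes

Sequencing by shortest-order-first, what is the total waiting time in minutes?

SPT (increasing processing time): Order 5 Order 4 Order 1 Order 3 Order 2.
Order 5: waits 0, runs 0→4
Order 4: waits 4, runs 4→9
Order 1: waits 9, runs 9→15
Order 3: waits 15, runs 15→22
Order 2: waits 22, runs 22→35
Sum = 0+4+9+15+22 = 50.

50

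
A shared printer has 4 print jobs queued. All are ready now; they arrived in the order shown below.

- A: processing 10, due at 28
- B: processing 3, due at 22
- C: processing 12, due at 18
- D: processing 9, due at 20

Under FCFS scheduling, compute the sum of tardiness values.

21

FIFO (arrival order): A B C D.
A: 0→10, due 28, tardiness 0
B: 10→13, due 22, tardiness 0
C: 13→25, due 18, tardiness 7
D: 25→34, due 20, tardiness 14
Sum = 0+0+7+14 = 21.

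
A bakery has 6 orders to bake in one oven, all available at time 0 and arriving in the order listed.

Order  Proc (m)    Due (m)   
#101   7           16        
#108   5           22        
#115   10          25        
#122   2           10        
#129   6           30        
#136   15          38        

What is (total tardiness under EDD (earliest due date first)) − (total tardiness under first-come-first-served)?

EDD (increasing due date): #122 #101 #108 #115 #129 #136.
#122: 0→2, due 10, tardiness 0
#101: 2→9, due 16, tardiness 0
#108: 9→14, due 22, tardiness 0
#115: 14→24, due 25, tardiness 0
#129: 24→30, due 30, tardiness 0
#136: 30→45, due 38, tardiness 7
Sum = 0+0+0+0+0+7 = 7.
FIFO (arrival order): #101 #108 #115 #122 #129 #136.
#101: 0→7, due 16, tardiness 0
#108: 7→12, due 22, tardiness 0
#115: 12→22, due 25, tardiness 0
#122: 22→24, due 10, tardiness 14
#129: 24→30, due 30, tardiness 0
#136: 30→45, due 38, tardiness 7
Sum = 0+0+0+14+0+7 = 21.
Difference = 7 − 21 = -14.

-14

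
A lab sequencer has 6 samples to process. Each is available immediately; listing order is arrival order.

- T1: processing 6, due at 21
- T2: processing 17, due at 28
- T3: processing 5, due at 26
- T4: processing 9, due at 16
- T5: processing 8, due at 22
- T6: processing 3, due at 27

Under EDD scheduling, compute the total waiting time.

106

EDD (increasing due date): T4 T1 T5 T3 T6 T2.
T4: waits 0, runs 0→9
T1: waits 9, runs 9→15
T5: waits 15, runs 15→23
T3: waits 23, runs 23→28
T6: waits 28, runs 28→31
T2: waits 31, runs 31→48
Sum = 0+9+15+23+28+31 = 106.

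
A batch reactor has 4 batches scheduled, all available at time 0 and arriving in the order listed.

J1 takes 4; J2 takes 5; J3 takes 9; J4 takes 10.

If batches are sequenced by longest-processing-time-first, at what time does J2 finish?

LPT (decreasing processing time): J4 J3 J2 J1.
J4: 0→10
J3: 10→19
J2: 19→24

24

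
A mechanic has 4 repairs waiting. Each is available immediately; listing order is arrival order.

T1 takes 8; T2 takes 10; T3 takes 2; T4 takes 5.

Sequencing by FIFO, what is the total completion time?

71

FIFO (arrival order): T1 T2 T3 T4.
T1: 0→8
T2: 8→18
T3: 18→20
T4: 20→25
Sum = 8+18+20+25 = 71.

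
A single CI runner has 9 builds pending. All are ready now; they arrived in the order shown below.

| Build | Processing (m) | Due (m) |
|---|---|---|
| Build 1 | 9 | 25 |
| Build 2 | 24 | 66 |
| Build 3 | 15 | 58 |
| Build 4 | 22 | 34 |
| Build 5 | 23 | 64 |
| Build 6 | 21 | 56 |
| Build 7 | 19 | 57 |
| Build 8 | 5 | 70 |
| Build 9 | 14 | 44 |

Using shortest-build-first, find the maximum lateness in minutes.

86

SPT (increasing processing time): Build 8 Build 1 Build 9 Build 3 Build 7 Build 6 Build 4 Build 5 Build 2.
Build 8: 0→5, due 70, lateness -65
Build 1: 5→14, due 25, lateness -11
Build 9: 14→28, due 44, lateness -16
Build 3: 28→43, due 58, lateness -15
Build 7: 43→62, due 57, lateness 5
Build 6: 62→83, due 56, lateness 27
Build 4: 83→105, due 34, lateness 71
Build 5: 105→128, due 64, lateness 64
Build 2: 128→152, due 66, lateness 86
Maximum = 86.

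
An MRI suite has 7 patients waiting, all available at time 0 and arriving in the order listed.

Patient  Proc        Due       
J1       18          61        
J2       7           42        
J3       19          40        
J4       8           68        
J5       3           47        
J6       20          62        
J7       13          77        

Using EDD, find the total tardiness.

EDD (increasing due date): J3 J2 J5 J1 J6 J4 J7.
J3: 0→19, due 40, tardiness 0
J2: 19→26, due 42, tardiness 0
J5: 26→29, due 47, tardiness 0
J1: 29→47, due 61, tardiness 0
J6: 47→67, due 62, tardiness 5
J4: 67→75, due 68, tardiness 7
J7: 75→88, due 77, tardiness 11
Sum = 0+0+0+0+5+7+11 = 23.

23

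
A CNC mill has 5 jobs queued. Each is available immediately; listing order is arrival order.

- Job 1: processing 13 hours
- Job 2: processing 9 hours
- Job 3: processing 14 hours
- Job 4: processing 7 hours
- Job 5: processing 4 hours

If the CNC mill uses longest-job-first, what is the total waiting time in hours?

LPT (decreasing processing time): Job 3 Job 1 Job 2 Job 4 Job 5.
Job 3: waits 0, runs 0→14
Job 1: waits 14, runs 14→27
Job 2: waits 27, runs 27→36
Job 4: waits 36, runs 36→43
Job 5: waits 43, runs 43→47
Sum = 0+14+27+36+43 = 120.

120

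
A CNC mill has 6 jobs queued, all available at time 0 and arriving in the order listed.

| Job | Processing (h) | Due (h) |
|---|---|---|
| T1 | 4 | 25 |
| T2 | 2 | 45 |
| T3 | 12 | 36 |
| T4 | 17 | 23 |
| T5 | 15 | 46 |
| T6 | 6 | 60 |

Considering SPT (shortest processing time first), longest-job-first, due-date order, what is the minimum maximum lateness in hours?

SPT (increasing processing time): T2 T1 T6 T3 T5 T4.
T2: 0→2, due 45, lateness -43
T1: 2→6, due 25, lateness -19
T6: 6→12, due 60, lateness -48
T3: 12→24, due 36, lateness -12
T5: 24→39, due 46, lateness -7
T4: 39→56, due 23, lateness 33
Maximum = 33.
LPT (decreasing processing time): T4 T5 T3 T6 T1 T2.
T4: 0→17, due 23, lateness -6
T5: 17→32, due 46, lateness -14
T3: 32→44, due 36, lateness 8
T6: 44→50, due 60, lateness -10
T1: 50→54, due 25, lateness 29
T2: 54→56, due 45, lateness 11
Maximum = 29.
EDD (increasing due date): T4 T1 T3 T2 T5 T6.
T4: 0→17, due 23, lateness -6
T1: 17→21, due 25, lateness -4
T3: 21→33, due 36, lateness -3
T2: 33→35, due 45, lateness -10
T5: 35→50, due 46, lateness 4
T6: 50→56, due 60, lateness -4
Maximum = 4.
SPT 33, LPT 29, EDD 4 → minimum 4.

4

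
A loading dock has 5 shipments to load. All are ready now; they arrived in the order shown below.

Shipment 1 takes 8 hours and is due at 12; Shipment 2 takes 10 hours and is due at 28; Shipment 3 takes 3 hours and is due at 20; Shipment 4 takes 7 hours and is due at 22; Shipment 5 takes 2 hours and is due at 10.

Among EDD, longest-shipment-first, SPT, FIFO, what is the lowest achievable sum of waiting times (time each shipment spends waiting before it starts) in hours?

EDD (increasing due date): Shipment 5 Shipment 1 Shipment 3 Shipment 4 Shipment 2.
Shipment 5: waits 0, runs 0→2
Shipment 1: waits 2, runs 2→10
Shipment 3: waits 10, runs 10→13
Shipment 4: waits 13, runs 13→20
Shipment 2: waits 20, runs 20→30
Sum = 0+2+10+13+20 = 45.
LPT (decreasing processing time): Shipment 2 Shipment 1 Shipment 4 Shipment 3 Shipment 5.
Shipment 2: waits 0, runs 0→10
Shipment 1: waits 10, runs 10→18
Shipment 4: waits 18, runs 18→25
Shipment 3: waits 25, runs 25→28
Shipment 5: waits 28, runs 28→30
Sum = 0+10+18+25+28 = 81.
SPT (increasing processing time): Shipment 5 Shipment 3 Shipment 4 Shipment 1 Shipment 2.
Shipment 5: waits 0, runs 0→2
Shipment 3: waits 2, runs 2→5
Shipment 4: waits 5, runs 5→12
Shipment 1: waits 12, runs 12→20
Shipment 2: waits 20, runs 20→30
Sum = 0+2+5+12+20 = 39.
FIFO (arrival order): Shipment 1 Shipment 2 Shipment 3 Shipment 4 Shipment 5.
Shipment 1: waits 0, runs 0→8
Shipment 2: waits 8, runs 8→18
Shipment 3: waits 18, runs 18→21
Shipment 4: waits 21, runs 21→28
Shipment 5: waits 28, runs 28→30
Sum = 0+8+18+21+28 = 75.
EDD 45, LPT 81, SPT 39, FIFO 75 → minimum 39.

39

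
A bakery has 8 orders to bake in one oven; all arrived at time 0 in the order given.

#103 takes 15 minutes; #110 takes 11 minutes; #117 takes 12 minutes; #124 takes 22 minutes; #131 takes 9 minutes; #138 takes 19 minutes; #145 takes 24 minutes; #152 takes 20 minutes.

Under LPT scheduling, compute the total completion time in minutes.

LPT (decreasing processing time): #145 #124 #152 #138 #103 #117 #110 #131.
#145: 0→24
#124: 24→46
#152: 46→66
#138: 66→85
#103: 85→100
#117: 100→112
#110: 112→123
#131: 123→132
Sum = 24+46+66+85+100+112+123+132 = 688.

688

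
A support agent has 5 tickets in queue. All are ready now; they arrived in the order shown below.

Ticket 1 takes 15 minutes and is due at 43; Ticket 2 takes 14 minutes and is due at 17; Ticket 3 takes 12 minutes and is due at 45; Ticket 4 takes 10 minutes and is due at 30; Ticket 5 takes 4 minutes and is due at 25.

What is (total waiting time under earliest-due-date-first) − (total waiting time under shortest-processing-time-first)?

19

EDD (increasing due date): Ticket 2 Ticket 5 Ticket 4 Ticket 1 Ticket 3.
Ticket 2: waits 0, runs 0→14
Ticket 5: waits 14, runs 14→18
Ticket 4: waits 18, runs 18→28
Ticket 1: waits 28, runs 28→43
Ticket 3: waits 43, runs 43→55
Sum = 0+14+18+28+43 = 103.
SPT (increasing processing time): Ticket 5 Ticket 4 Ticket 3 Ticket 2 Ticket 1.
Ticket 5: waits 0, runs 0→4
Ticket 4: waits 4, runs 4→14
Ticket 3: waits 14, runs 14→26
Ticket 2: waits 26, runs 26→40
Ticket 1: waits 40, runs 40→55
Sum = 0+4+14+26+40 = 84.
Difference = 103 − 84 = 19.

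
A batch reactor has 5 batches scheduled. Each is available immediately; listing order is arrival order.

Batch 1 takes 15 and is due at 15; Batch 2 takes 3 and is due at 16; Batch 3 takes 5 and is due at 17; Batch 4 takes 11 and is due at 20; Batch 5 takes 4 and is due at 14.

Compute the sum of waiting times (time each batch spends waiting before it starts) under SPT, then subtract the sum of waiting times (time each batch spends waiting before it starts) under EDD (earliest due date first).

-27

SPT (increasing processing time): Batch 2 Batch 5 Batch 3 Batch 4 Batch 1.
Batch 2: waits 0, runs 0→3
Batch 5: waits 3, runs 3→7
Batch 3: waits 7, runs 7→12
Batch 4: waits 12, runs 12→23
Batch 1: waits 23, runs 23→38
Sum = 0+3+7+12+23 = 45.
EDD (increasing due date): Batch 5 Batch 1 Batch 2 Batch 3 Batch 4.
Batch 5: waits 0, runs 0→4
Batch 1: waits 4, runs 4→19
Batch 2: waits 19, runs 19→22
Batch 3: waits 22, runs 22→27
Batch 4: waits 27, runs 27→38
Sum = 0+4+19+22+27 = 72.
Difference = 45 − 72 = -27.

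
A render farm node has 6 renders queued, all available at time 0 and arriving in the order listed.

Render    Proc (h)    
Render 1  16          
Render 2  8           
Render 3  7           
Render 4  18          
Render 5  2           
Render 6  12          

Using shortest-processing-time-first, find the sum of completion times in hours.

SPT (increasing processing time): Render 5 Render 3 Render 2 Render 6 Render 1 Render 4.
Render 5: 0→2
Render 3: 2→9
Render 2: 9→17
Render 6: 17→29
Render 1: 29→45
Render 4: 45→63
Sum = 2+9+17+29+45+63 = 165.

165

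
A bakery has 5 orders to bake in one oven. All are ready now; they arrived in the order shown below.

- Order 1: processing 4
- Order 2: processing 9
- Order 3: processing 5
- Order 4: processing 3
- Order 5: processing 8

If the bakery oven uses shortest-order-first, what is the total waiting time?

SPT (increasing processing time): Order 4 Order 1 Order 3 Order 5 Order 2.
Order 4: waits 0, runs 0→3
Order 1: waits 3, runs 3→7
Order 3: waits 7, runs 7→12
Order 5: waits 12, runs 12→20
Order 2: waits 20, runs 20→29
Sum = 0+3+7+12+20 = 42.

42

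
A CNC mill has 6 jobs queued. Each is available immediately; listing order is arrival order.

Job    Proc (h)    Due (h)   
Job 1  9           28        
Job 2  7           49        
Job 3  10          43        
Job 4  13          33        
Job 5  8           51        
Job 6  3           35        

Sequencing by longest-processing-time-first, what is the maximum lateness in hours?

LPT (decreasing processing time): Job 4 Job 3 Job 1 Job 5 Job 2 Job 6.
Job 4: 0→13, due 33, lateness -20
Job 3: 13→23, due 43, lateness -20
Job 1: 23→32, due 28, lateness 4
Job 5: 32→40, due 51, lateness -11
Job 2: 40→47, due 49, lateness -2
Job 6: 47→50, due 35, lateness 15
Maximum = 15.

15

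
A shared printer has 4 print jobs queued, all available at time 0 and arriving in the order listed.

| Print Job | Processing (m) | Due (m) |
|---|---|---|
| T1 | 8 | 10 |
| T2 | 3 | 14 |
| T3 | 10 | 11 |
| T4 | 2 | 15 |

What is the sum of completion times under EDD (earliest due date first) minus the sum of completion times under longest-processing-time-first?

EDD (increasing due date): T1 T3 T2 T4.
T1: 0→8
T3: 8→18
T2: 18→21
T4: 21→23
Sum = 8+18+21+23 = 70.
LPT (decreasing processing time): T3 T1 T2 T4.
T3: 0→10
T1: 10→18
T2: 18→21
T4: 21→23
Sum = 10+18+21+23 = 72.
Difference = 70 − 72 = -2.

-2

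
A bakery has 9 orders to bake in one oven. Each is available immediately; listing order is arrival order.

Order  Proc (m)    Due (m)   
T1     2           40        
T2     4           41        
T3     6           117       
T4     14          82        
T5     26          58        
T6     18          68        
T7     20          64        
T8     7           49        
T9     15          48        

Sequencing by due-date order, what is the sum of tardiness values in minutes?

58

EDD (increasing due date): T1 T2 T9 T8 T5 T7 T6 T4 T3.
T1: 0→2, due 40, tardiness 0
T2: 2→6, due 41, tardiness 0
T9: 6→21, due 48, tardiness 0
T8: 21→28, due 49, tardiness 0
T5: 28→54, due 58, tardiness 0
T7: 54→74, due 64, tardiness 10
T6: 74→92, due 68, tardiness 24
T4: 92→106, due 82, tardiness 24
T3: 106→112, due 117, tardiness 0
Sum = 0+0+0+0+0+10+24+24+0 = 58.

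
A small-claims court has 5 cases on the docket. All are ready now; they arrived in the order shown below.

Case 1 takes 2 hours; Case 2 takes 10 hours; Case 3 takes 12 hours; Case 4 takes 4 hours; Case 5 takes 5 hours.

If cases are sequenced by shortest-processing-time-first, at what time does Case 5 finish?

11

SPT (increasing processing time): Case 1 Case 4 Case 5 Case 2 Case 3.
Case 1: 0→2
Case 4: 2→6
Case 5: 6→11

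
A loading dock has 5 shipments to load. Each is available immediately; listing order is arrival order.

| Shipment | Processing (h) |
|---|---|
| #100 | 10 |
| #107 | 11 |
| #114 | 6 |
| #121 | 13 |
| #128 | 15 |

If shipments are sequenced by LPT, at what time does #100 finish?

49

LPT (decreasing processing time): #128 #121 #107 #100 #114.
#128: 0→15
#121: 15→28
#107: 28→39
#100: 39→49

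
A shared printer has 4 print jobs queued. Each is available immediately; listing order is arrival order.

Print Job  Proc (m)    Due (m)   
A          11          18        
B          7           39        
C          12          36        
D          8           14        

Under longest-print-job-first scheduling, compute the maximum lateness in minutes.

LPT (decreasing processing time): C A D B.
C: 0→12, due 36, lateness -24
A: 12→23, due 18, lateness 5
D: 23→31, due 14, lateness 17
B: 31→38, due 39, lateness -1
Maximum = 17.

17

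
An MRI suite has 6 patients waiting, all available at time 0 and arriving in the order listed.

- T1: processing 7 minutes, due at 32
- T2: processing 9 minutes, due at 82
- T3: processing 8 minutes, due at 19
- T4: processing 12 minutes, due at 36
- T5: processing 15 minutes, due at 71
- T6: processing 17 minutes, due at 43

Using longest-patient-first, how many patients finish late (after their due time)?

3

LPT (decreasing processing time): T6 T5 T4 T2 T3 T1.
T6: 0→17, due 43, tardiness 0
T5: 17→32, due 71, tardiness 0
T4: 32→44, due 36, tardiness 8
T2: 44→53, due 82, tardiness 0
T3: 53→61, due 19, tardiness 42
T1: 61→68, due 32, tardiness 36
Late patients: 3.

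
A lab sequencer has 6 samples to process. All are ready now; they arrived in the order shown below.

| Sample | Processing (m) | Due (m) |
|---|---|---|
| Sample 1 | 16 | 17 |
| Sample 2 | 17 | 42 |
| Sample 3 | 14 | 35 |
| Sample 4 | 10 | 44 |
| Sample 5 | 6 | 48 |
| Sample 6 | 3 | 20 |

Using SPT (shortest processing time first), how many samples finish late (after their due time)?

2

SPT (increasing processing time): Sample 6 Sample 5 Sample 4 Sample 3 Sample 1 Sample 2.
Sample 6: 0→3, due 20, tardiness 0
Sample 5: 3→9, due 48, tardiness 0
Sample 4: 9→19, due 44, tardiness 0
Sample 3: 19→33, due 35, tardiness 0
Sample 1: 33→49, due 17, tardiness 32
Sample 2: 49→66, due 42, tardiness 24
Late samples: 2.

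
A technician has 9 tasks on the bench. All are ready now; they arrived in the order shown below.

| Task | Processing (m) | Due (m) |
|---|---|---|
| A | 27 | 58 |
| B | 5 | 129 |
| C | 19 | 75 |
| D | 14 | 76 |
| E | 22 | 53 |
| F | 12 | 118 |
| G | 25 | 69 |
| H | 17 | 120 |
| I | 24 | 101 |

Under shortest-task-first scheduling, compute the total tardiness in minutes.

224

SPT (increasing processing time): B F D H C E I G A.
B: 0→5, due 129, tardiness 0
F: 5→17, due 118, tardiness 0
D: 17→31, due 76, tardiness 0
H: 31→48, due 120, tardiness 0
C: 48→67, due 75, tardiness 0
E: 67→89, due 53, tardiness 36
I: 89→113, due 101, tardiness 12
G: 113→138, due 69, tardiness 69
A: 138→165, due 58, tardiness 107
Sum = 0+0+0+0+0+36+12+69+107 = 224.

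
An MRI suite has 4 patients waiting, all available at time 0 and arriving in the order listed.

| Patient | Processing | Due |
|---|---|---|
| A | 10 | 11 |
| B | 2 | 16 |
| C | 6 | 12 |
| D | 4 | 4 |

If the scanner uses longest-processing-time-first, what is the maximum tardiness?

16

LPT (decreasing processing time): A C D B.
A: 0→10, due 11, tardiness 0
C: 10→16, due 12, tardiness 4
D: 16→20, due 4, tardiness 16
B: 20→22, due 16, tardiness 6
Maximum = 16.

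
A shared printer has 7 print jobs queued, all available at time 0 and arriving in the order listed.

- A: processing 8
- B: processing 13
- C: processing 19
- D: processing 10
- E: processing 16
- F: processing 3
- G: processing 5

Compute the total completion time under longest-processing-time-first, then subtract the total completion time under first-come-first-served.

LPT (decreasing processing time): C E B D A G F.
C: 0→19
E: 19→35
B: 35→48
D: 48→58
A: 58→66
G: 66→71
F: 71→74
Sum = 19+35+48+58+66+71+74 = 371.
FIFO (arrival order): A B C D E F G.
A: 0→8
B: 8→21
C: 21→40
D: 40→50
E: 50→66
F: 66→69
G: 69→74
Sum = 8+21+40+50+66+69+74 = 328.
Difference = 371 − 328 = 43.

43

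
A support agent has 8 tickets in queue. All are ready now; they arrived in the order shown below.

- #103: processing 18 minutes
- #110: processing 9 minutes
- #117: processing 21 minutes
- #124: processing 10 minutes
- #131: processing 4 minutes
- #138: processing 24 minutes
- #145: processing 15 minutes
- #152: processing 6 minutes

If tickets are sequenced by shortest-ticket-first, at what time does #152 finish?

10

SPT (increasing processing time): #131 #152 #110 #124 #145 #103 #117 #138.
#131: 0→4
#152: 4→10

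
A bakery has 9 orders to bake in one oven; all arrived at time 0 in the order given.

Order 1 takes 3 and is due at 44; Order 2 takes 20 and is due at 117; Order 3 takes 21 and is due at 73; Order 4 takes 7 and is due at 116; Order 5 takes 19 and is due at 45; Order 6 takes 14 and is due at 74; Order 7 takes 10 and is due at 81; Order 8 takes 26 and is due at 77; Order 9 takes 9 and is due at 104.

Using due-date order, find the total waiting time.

512

EDD (increasing due date): Order 1 Order 5 Order 3 Order 6 Order 8 Order 7 Order 9 Order 4 Order 2.
Order 1: waits 0, runs 0→3
Order 5: waits 3, runs 3→22
Order 3: waits 22, runs 22→43
Order 6: waits 43, runs 43→57
Order 8: waits 57, runs 57→83
Order 7: waits 83, runs 83→93
Order 9: waits 93, runs 93→102
Order 4: waits 102, runs 102→109
Order 2: waits 109, runs 109→129
Sum = 0+3+22+43+57+83+93+102+109 = 512.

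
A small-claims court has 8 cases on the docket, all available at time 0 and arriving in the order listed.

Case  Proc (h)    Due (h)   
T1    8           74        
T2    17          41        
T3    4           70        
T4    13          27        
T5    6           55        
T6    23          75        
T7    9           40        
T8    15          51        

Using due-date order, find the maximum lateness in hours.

EDD (increasing due date): T4 T7 T2 T8 T5 T3 T1 T6.
T4: 0→13, due 27, lateness -14
T7: 13→22, due 40, lateness -18
T2: 22→39, due 41, lateness -2
T8: 39→54, due 51, lateness 3
T5: 54→60, due 55, lateness 5
T3: 60→64, due 70, lateness -6
T1: 64→72, due 74, lateness -2
T6: 72→95, due 75, lateness 20
Maximum = 20.

20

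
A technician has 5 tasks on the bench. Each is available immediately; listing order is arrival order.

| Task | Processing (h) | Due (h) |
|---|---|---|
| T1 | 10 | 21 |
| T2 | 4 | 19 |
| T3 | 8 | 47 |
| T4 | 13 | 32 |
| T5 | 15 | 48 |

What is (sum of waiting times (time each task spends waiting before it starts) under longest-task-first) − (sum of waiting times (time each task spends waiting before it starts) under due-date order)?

47

LPT (decreasing processing time): T5 T4 T1 T3 T2.
T5: waits 0, runs 0→15
T4: waits 15, runs 15→28
T1: waits 28, runs 28→38
T3: waits 38, runs 38→46
T2: waits 46, runs 46→50
Sum = 0+15+28+38+46 = 127.
EDD (increasing due date): T2 T1 T4 T3 T5.
T2: waits 0, runs 0→4
T1: waits 4, runs 4→14
T4: waits 14, runs 14→27
T3: waits 27, runs 27→35
T5: waits 35, runs 35→50
Sum = 0+4+14+27+35 = 80.
Difference = 127 − 80 = 47.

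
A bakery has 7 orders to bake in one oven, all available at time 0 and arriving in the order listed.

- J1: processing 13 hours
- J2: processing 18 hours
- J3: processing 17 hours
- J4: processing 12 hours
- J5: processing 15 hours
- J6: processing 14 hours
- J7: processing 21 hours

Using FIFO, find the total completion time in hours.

FIFO (arrival order): J1 J2 J3 J4 J5 J6 J7.
J1: 0→13
J2: 13→31
J3: 31→48
J4: 48→60
J5: 60→75
J6: 75→89
J7: 89→110
Sum = 13+31+48+60+75+89+110 = 426.

426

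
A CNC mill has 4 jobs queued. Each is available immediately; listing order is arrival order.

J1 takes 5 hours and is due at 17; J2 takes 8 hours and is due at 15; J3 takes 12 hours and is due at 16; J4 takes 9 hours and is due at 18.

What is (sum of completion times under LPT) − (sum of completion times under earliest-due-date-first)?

9

LPT (decreasing processing time): J3 J4 J2 J1.
J3: 0→12
J4: 12→21
J2: 21→29
J1: 29→34
Sum = 12+21+29+34 = 96.
EDD (increasing due date): J2 J3 J1 J4.
J2: 0→8
J3: 8→20
J1: 20→25
J4: 25→34
Sum = 8+20+25+34 = 87.
Difference = 96 − 87 = 9.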